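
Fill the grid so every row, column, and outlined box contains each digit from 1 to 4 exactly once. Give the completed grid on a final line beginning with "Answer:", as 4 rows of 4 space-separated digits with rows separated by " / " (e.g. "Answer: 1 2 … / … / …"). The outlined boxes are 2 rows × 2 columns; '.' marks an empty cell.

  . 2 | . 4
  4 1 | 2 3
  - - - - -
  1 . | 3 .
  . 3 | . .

Step 1. [r4c4∈{1,2}] 1 has one home in col 4: r4c4. So r4c4=1.
Step 2. [r1c3∈{1}] only 1 remains possible at r1c3, so r1c3=1.
Step 3. [r3c2∈{4}] r3c2's peers cover all but 4, so r3c2=4.
Step 4. [r4c1∈{2}] r4c1 is down to just 2. So r4c1=2.
Step 5. [r3c4∈{2}] nothing but 2 survives at r3c4, so r3c4=2.
Step 6. [r1c1∈{3}] nothing but 3 survives at r1c1, so r1c1=3.
Step 7. [r4c3∈{4}] only 4 remains possible at r4c3 ⇒ r4c3=4.

Answer: 3 2 1 4 / 4 1 2 3 / 1 4 3 2 / 2 3 4 1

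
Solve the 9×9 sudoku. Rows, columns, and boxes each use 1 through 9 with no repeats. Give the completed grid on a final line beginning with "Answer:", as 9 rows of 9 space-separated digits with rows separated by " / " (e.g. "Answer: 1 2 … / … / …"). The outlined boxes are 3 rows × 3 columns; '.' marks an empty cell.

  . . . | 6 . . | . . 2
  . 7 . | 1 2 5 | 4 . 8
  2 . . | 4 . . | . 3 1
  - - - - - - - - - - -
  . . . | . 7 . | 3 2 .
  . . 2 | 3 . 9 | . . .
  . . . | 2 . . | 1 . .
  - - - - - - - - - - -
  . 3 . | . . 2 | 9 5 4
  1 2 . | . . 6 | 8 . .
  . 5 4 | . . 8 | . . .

Step 1. [r8c8∈{7}] only 7 remains possible at r8c8 ⇒ r8c8=7.
Step 2. [r8c3∈{9}] nothing but 9 survives at r8c3. So r8c3=9.
Step 3. [r6c6∈{4}] r6c6 is down to just 4 ⇒ r6c6=4.
Step 4. [r4c4∈{5,8}] 8 has one home in col 4: r4c4. So r4c4=8.
Step 5. [r1c8∈{9}] nothing but 9 survives at r1c8 ⇒ r1c8=9.
Step 6. [r2c8∈{6}] nothing but 6 survives at r2c8 ⇒ r2c8=6.
Step 7. [r2c3∈{3}] nothing but 3 survives at r2c3. So r2c3=3.
Step 8. [r6c1∈{3,5,6,7,8,9}] across row 6, 3 lands solely at r6c1. So r6c1=3.
Step 9. [r5c8∈{4,8}] col 8 places 4 nowhere but r5c8, so r5c8=4.
Step 10. [r3c5∈{8,9}] 9 has one home in box 2: r3c5 ⇒ r3c5=9.
Step 11. [r1c5∈{3,8}] in col 5, 8 fits only at r1c5 ⇒ r1c5=8.
Step 12. [r4c6∈{1}] r4c6 has the single candidate 1, so r4c6=1.
Step 13. [r5c2∈{1,6,8}] r5c2 is the only open cell in row 5 admitting 1. So r5c2=1.
Step 14. [r5c1∈{5,6,7,8}] row 5 places 8 nowhere but r5c1, so r5c1=8.
Step 15. [r6c3∈{5,6,7}] r6c3 is the only open cell in box 4 admitting 7 ⇒ r6c3=7.
Step 16. [r5c9∈{5,6,7}] 7 has one home in col 9: r5c9, so r5c9=7.
Step 17. [r8c5∈{3,4,5}] 4 has one home in row 8: r8c5 ⇒ r8c5=4.
Step 18. [r3c6∈{7}] r3c6 has the single candidate 7, so r3c6=7.
Step 19. [r3c7∈{5}] r3c7 is down to just 5 ⇒ r3c7=5.
Step 20. [r5c7∈{6}] nothing but 6 survives at r5c7. So r5c7=6.
Step 21. [r3c2∈{6,8}] across col 2, 8 lands solely at r3c2, so r3c2=8.
Step 22. [r1c2∈{4}] nothing but 4 survives at r1c2, so r1c2=4.
Step 23. [r4c1∈{4,5,6,9}] in row 4, 4 fits only at r4c1, so r4c1=4.
Step 24. [r4c3∈{5,6}] 5 has one home in box 4: r4c3, so r4c3=5.
Step 25. [r9c9∈{3,6}] 6 has one home in col 9: r9c9. So r9c9=6.
Step 26. [r4c2∈{6,9}] 6 has one home in row 4: r4c2, so r4c2=6.
Step 27. [r9c1∈{7}] r9c1 is down to just 7 ⇒ r9c1=7.
Step 28. [r6c9∈{5,9}] col 9 places 5 nowhere but r6c9. So r6c9=5.
Step 29. [r9c8∈{1}] only 1 remains possible at r9c8. So r9c8=1.
Step 30. [r3c3∈{6}] nothing but 6 survives at r3c3, so r3c3=6.
Step 31. [r9c7∈{2}] r9c7's peers cover all but 2, so r9c7=2.
Step 32. [r5c5∈{5}] r5c5's peers cover all but 5. So r5c5=5.
Step 33. [r6c2∈{9}] nothing but 9 survives at r6c2. So r6c2=9.
Step 34. [r7c1∈{6}] r7c1 has the single candidate 6. So r7c1=6.
Step 35. [r8c4∈{5}] nothing but 5 survives at r8c4, so r8c4=5.
Step 36. [r6c8∈{8}] r6c8's peers cover all but 8, so r6c8=8.
Step 37. [r2c1∈{9}] nothing but 9 survives at r2c1. So r2c1=9.
Step 38. [r8c9∈{3}] r8c9 is down to just 3, so r8c9=3.
Step 39. [r4c9∈{9}] r4c9 has the single candidate 9 ⇒ r4c9=9.
Step 40. [r6c5∈{6}] nothing but 6 survives at r6c5 ⇒ r6c5=6.
Step 41. [r7c4∈{7}] r7c4 is down to just 7. So r7c4=7.
Step 42. [r1c1∈{5}] nothing but 5 survives at r1c1, so r1c1=5.
Step 43. [r9c5∈{3}] r9c5's peers cover all but 3. So r9c5=3.
Step 44. [r7c5∈{1}] r7c5's peers cover all but 1, so r7c5=1.
Step 45. [r1c3∈{1}] r1c3's peers cover all but 1. So r1c3=1.
Step 46. [r1c6∈{3}] nothing but 3 survives at r1c6 ⇒ r1c6=3.
Step 47. [r7c3∈{8}] only 8 remains possible at r7c3 ⇒ r7c3=8.
Step 48. [r1c7∈{7}] nothing but 7 survives at r1c7 ⇒ r1c7=7.
Step 49. [r9c4∈{9}] r9c4 is down to just 9 ⇒ r9c4=9.

Answer: 5 4 1 6 8 3 7 9 2 / 9 7 3 1 2 5 4 6 8 / 2 8 6 4 9 7 5 3 1 / 4 6 5 8 7 1 3 2 9 / 8 1 2 3 5 9 6 4 7 / 3 9 7 2 6 4 1 8 5 / 6 3 8 7 1 2 9 5 4 / 1 2 9 5 4 6 8 7 3 / 7 5 4 9 3 8 2 1 6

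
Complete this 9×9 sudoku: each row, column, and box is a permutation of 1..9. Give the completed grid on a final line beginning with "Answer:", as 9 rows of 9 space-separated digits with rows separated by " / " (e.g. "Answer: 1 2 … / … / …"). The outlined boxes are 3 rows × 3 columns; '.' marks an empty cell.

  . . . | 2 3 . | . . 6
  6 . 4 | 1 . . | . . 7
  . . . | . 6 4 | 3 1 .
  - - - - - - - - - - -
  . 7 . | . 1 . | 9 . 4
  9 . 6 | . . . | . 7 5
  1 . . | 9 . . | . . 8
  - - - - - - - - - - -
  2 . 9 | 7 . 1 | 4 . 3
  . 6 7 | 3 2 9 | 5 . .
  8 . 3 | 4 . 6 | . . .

Step 1. [r2c2∈{2,3,5,8,9}] in row 2, 3 fits only at r2c2, so r2c2=3.
Step 2. [r1c7∈{8}] r1c7's peers cover all but 8 ⇒ r1c7=8.
Step 3. [r5c4∈{8}] r5c4's peers cover all but 8 ⇒ r5c4=8.
Step 4. [r3c4∈{5}] r3c4 is down to just 5, so r3c4=5.
Step 5. [r2c7∈{2}] nothing but 2 survives at r2c7. So r2c7=2.
Step 6. [r3c9∈{9}] only 9 remains possible at r3c9 ⇒ r3c9=9.
Step 7. [r9c2∈{1,5}] in box 7, 1 fits only at r9c2. So r9c2=1.
Step 8. [r6c5∈{4,5,7}] across col 5, 7 lands solely at r6c5, so r6c5=7.
Step 9. [r4c1∈{3,5}] across col 1, 3 lands solely at r4c1 ⇒ r4c1=3.
Step 10. [r1c1∈{5,7}] in col 1, 5 fits only at r1c1 ⇒ r1c1=5.
Step 11. [r4c3∈{2,5,8}] in row 4, 8 fits only at r4c3. So r4c3=8.
Step 12. [r7c8∈{6,8}] 6 has one home in row 7: r7c8 ⇒ r7c8=6.
Step 13. [r4c8∈{2}] only 2 remains possible at r4c8. So r4c8=2.
Step 14. [r6c2∈{2,4,5}] in row 6, 4 fits only at r6c2. So r6c2=4.
Step 15. [r5c2∈{2}] nothing but 2 survives at r5c2, so r5c2=2.
Step 16. [r6c6∈{2,3,5}] 2 has one home in row 6: r6c6. So r6c6=2.
Step 17. [r7c5∈{5,8}] 8 has one home in row 7: r7c5, so r7c5=8.
Step 18. [r2c6∈{8}] r2c6 has the single candidate 8. So r2c6=8.
Step 19. [r3c1∈{7}] r3c1's peers cover all but 7, so r3c1=7.
Step 20. [r9c8∈{9}] r9c8 has the single candidate 9, so r9c8=9.
Step 21. [r2c5∈{9}] only 9 remains possible at r2c5. So r2c5=9.
Step 22. [r8c1∈{4}] r8c1 has the single candidate 4, so r8c1=4.
Step 23. [r4c4∈{6}] r4c4's peers cover all but 6 ⇒ r4c4=6.
Step 24. [r5c6∈{3}] r5c6 is down to just 3, so r5c6=3.
Step 25. [r1c2∈{9}] r1c2 is down to just 9, so r1c2=9.
Step 26. [r1c8∈{4}] nothing but 4 survives at r1c8, so r1c8=4.
Step 27. [r6c8∈{3}] r6c8 is down to just 3 ⇒ r6c8=3.
Step 28. [r2c8∈{5}] r2c8's peers cover all but 5. So r2c8=5.
Step 29. [r7c2∈{5}] nothing but 5 survives at r7c2. So r7c2=5.
Step 30. [r9c9∈{2}] nothing but 2 survives at r9c9, so r9c9=2.
Step 31. [r9c7∈{7}] nothing but 7 survives at r9c7 ⇒ r9c7=7.
Step 32. [r3c2∈{8}] r3c2 is down to just 8. So r3c2=8.
Step 33. [r4c6∈{5}] nothing but 5 survives at r4c6, so r4c6=5.
Step 34. [r8c8∈{8}] only 8 remains possible at r8c8. So r8c8=8.
Step 35. [r6c3∈{5}] nothing but 5 survives at r6c3 ⇒ r6c3=5.
Step 36. [r5c5∈{4}] r5c5 has the single candidate 4 ⇒ r5c5=4.
Step 37. [r5c7∈{1}] nothing but 1 survives at r5c7, so r5c7=1.
Step 38. [r3c3∈{2}] only 2 remains possible at r3c3, so r3c3=2.
Step 39. [r6c7∈{6}] r6c7 has the single candidate 6 ⇒ r6c7=6.
Step 40. [r1c3∈{1}] nothing but 1 survives at r1c3, so r1c3=1.
Step 41. [r9c5∈{5}] r9c5's peers cover all but 5 ⇒ r9c5=5.
Step 42. [r8c9∈{1}] r8c9 has the single candidate 1, so r8c9=1.
Step 43. [r1c6∈{7}] nothing but 7 survives at r1c6, so r1c6=7.

Answer: 5 9 1 2 3 7 8 4 6 / 6 3 4 1 9 8 2 5 7 / 7 8 2 5 6 4 3 1 9 / 3 7 8 6 1 5 9 2 4 / 9 2 6 8 4 3 1 7 5 / 1 4 5 9 7 2 6 3 8 / 2 5 9 7 8 1 4 6 3 / 4 6 7 3 2 9 5 8 1 / 8 1 3 4 5 6 7 9 2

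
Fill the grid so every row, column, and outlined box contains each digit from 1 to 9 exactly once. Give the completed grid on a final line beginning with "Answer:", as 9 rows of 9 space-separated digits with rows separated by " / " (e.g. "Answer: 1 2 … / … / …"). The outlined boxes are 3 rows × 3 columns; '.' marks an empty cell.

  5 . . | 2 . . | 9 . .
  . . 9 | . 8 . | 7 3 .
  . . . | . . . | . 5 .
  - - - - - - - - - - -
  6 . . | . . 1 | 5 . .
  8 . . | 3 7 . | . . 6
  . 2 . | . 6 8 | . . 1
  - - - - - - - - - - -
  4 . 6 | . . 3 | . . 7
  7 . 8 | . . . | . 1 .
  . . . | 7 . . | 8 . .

Step 1. [r3c7∈{1,2,4,6}] in col 7, 1 fits only at r3c7, so r3c7=1.
Step 2. [r7c7∈{2}] only 2 remains possible at r7c7 ⇒ r7c7=2.
Step 3. [r5c7∈{4}] r5c7 is down to just 4 ⇒ r5c7=4.
Step 4. [r7c8∈{9}] r7c8 is down to just 9, so r7c8=9.
Step 5. [r4c9∈{2,3,8,9}] in col 9, 9 fits only at r4c9 ⇒ r4c9=9.
Step 6. [r4c4∈{4}] r4c4's peers cover all but 4. So r4c4=4.
Step 7. [r1c8∈{4,6,8}] 6 has one home in box 3: r1c8, so r1c8=6.
Step 8. [r9c6∈{2,4,5,6,9}] in row 9, 6 fits only at r9c6. So r9c6=6.
Step 9. [r6c3∈{3,4,5,7}] in row 6, 4 fits only at r6c3, so r6c3=4.
Step 10. [r6c4∈{5,9}] 5 has one home in row 6: r6c4. So r6c4=5.
Step 11. [r8c4∈{9}] r8c4 has the single candidate 9, so r8c4=9.
Step 12. [r4c5∈{2}] nothing but 2 survives at r4c5. So r4c5=2.
Step 13. [r9c8∈{4}] r9c8 is down to just 4 ⇒ r9c8=4.
Step 14. [r3c5∈{3,4,9}] in col 5, 9 fits only at r3c5 ⇒ r3c5=9.
Step 15. [r1c5∈{1,3,4}] in col 5, 3 fits only at r1c5 ⇒ r1c5=3.
Step 16. [r2c4∈{1,6}] across box 2, 1 lands solely at r2c4 ⇒ r2c4=1.
Step 17. [r9c1∈{1,2,3,9}] r9c1 is the only open cell in col 1 admitting 1, so r9c1=1.
Step 18. [r9c5∈{5}] only 5 remains possible at r9c5. So r9c5=5.
Step 19. [r9c9∈{3}] only 3 remains possible at r9c9. So r9c9=3.
Step 20. [r2c1∈{2}] r2c1 is down to just 2 ⇒ r2c1=2.
Step 21. [r2c9∈{4}] nothing but 4 survives at r2c9 ⇒ r2c9=4.
Step 22. [r8c2∈{3,5}] row 8 places 3 nowhere but r8c2 ⇒ r8c2=3.
Step 23. [r4c2∈{7}] only 7 remains possible at r4c2 ⇒ r4c2=7.
Step 24. [r4c3∈{3}] only 3 remains possible at r4c3 ⇒ r4c3=3.
Step 25. [r5c3∈{1,5}] col 3 places 5 nowhere but r5c3 ⇒ r5c3=5.
Step 26. [r3c3∈{7}] r3c3 is down to just 7 ⇒ r3c3=7.
Step 27. [r3c6∈{4}] only 4 remains possible at r3c6. So r3c6=4.
Step 28. [r1c2∈{1,4,8}] in row 1, 4 fits only at r1c2 ⇒ r1c2=4.
Step 29. [r3c2∈{6,8}] in col 2, 8 fits only at r3c2, so r3c2=8.
Step 30. [r5c2∈{1,9}] r5c2 is the only open cell in row 5 admitting 1 ⇒ r5c2=1.
Step 31. [r8c5∈{4}] only 4 remains possible at r8c5, so r8c5=4.
Step 32. [r6c1∈{9}] nothing but 9 survives at r6c1. So r6c1=9.
Step 33. [r5c8∈{2}] r5c8 is down to just 2. So r5c8=2.
Step 34. [r8c9∈{5}] nothing but 5 survives at r8c9, so r8c9=5.
Step 35. [r3c9∈{2}] r3c9 is down to just 2 ⇒ r3c9=2.
Step 36. [r2c6∈{5}] r2c6 has the single candidate 5. So r2c6=5.
Step 37. [r1c6∈{7}] r1c6's peers cover all but 7 ⇒ r1c6=7.
Step 38. [r7c5∈{1}] r7c5's peers cover all but 1, so r7c5=1.
Step 39. [r7c2∈{5}] r7c2's peers cover all but 5, so r7c2=5.
Step 40. [r1c9∈{8}] r1c9 is down to just 8. So r1c9=8.
Step 41. [r5c6∈{9}] r5c6 is down to just 9 ⇒ r5c6=9.
Step 42. [r8c7∈{6}] r8c7's peers cover all but 6 ⇒ r8c7=6.
Step 43. [r8c6∈{2}] only 2 remains possible at r8c6 ⇒ r8c6=2.
Step 44. [r2c2∈{6}] r2c2's peers cover all but 6 ⇒ r2c2=6.
Step 45. [r7c4∈{8}] only 8 remains possible at r7c4. So r7c4=8.
Step 46. [r6c8∈{7}] r6c8's peers cover all but 7 ⇒ r6c8=7.
Step 47. [r9c2∈{9}] r9c2's peers cover all but 9 ⇒ r9c2=9.
Step 48. [r3c1∈{3}] r3c1 is down to just 3 ⇒ r3c1=3.
Step 49. [r4c8∈{8}] nothing but 8 survives at r4c8, so r4c8=8.
Step 50. [r9c3∈{2}] r9c3's peers cover all but 2 ⇒ r9c3=2.
Step 51. [r6c7∈{3}] r6c7's peers cover all but 3, so r6c7=3.
Step 52. [r3c4∈{6}] r3c4 is down to just 6. So r3c4=6.
Step 53. [r1c3∈{1}] r1c3's peers cover all but 1. So r1c3=1.

Answer: 5 4 1 2 3 7 9 6 8 / 2 6 9 1 8 5 7 3 4 / 3 8 7 6 9 4 1 5 2 / 6 7 3 4 2 1 5 8 9 / 8 1 5 3 7 9 4 2 6 / 9 2 4 5 6 8 3 7 1 / 4 5 6 8 1 3 2 9 7 / 7 3 8 9 4 2 6 1 5 / 1 9 2 7 5 6 8 4 3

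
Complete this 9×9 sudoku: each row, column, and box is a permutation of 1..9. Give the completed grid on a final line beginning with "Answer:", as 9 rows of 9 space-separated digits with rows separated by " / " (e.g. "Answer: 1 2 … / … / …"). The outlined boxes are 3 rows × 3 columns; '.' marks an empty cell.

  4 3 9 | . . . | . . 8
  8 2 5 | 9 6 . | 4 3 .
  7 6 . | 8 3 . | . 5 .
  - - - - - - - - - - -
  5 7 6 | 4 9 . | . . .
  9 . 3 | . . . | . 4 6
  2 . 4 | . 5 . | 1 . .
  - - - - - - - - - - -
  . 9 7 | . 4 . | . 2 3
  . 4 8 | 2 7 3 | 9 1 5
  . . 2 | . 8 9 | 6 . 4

Step 1. [r4c6∈{1,2,8}] in row 4, 1 fits only at r4c6 ⇒ r4c6=1.
Step 2. [r3c7∈{2}] r3c7 is down to just 2 ⇒ r3c7=2.
Step 3. [r1c7∈{7}] nothing but 7 survives at r1c7. So r1c7=7.
Step 4. [r6c9∈{7,9}] 7 has one home in col 9: r6c9. So r6c9=7.
Step 5. [r4c8∈{8}] nothing but 8 survives at r4c8, so r4c8=8.
Step 6. [r5c2∈{1,8}] row 5 places 1 nowhere but r5c2, so r5c2=1.
Step 7. [r5c6∈{2,7,8}] across row 5, 8 lands solely at r5c6, so r5c6=8.
Step 8. [r6c6∈{6}] only 6 remains possible at r6c6. So r6c6=6.
Step 9. [r7c6∈{5}] r7c6 has the single candidate 5. So r7c6=5.
Step 10. [r9c4∈{1}] r9c4's peers cover all but 1 ⇒ r9c4=1.
Step 11. [r3c9∈{1,9}] r3c9 is the only open cell in row 3 admitting 9 ⇒ r3c9=9.
Step 12. [r8c1∈{6}] r8c1's peers cover all but 6, so r8c1=6.
Step 13. [r1c5∈{1,2}] in row 1, 1 fits only at r1c5. So r1c5=1.
Step 14. [r3c6∈{4}] r3c6 is down to just 4, so r3c6=4.
Step 15. [r2c6∈{7}] nothing but 7 survives at r2c6 ⇒ r2c6=7.
Step 16. [r6c8∈{9}] nothing but 9 survives at r6c8, so r6c8=9.
Step 17. [r7c1∈{1}] nothing but 1 survives at r7c1. So r7c1=1.
Step 18. [r6c2∈{8}] r6c2 has the single candidate 8. So r6c2=8.
Step 19. [r4c7∈{3}] r4c7 has the single candidate 3. So r4c7=3.
Step 20. [r2c9∈{1}] r2c9 has the single candidate 1, so r2c9=1.
Step 21. [r7c7∈{8}] r7c7 is down to just 8, so r7c7=8.
Step 22. [r9c2∈{5}] r9c2 has the single candidate 5, so r9c2=5.
Step 23. [r7c4∈{6}] r7c4 is down to just 6 ⇒ r7c4=6.
Step 24. [r1c4∈{5}] r1c4 is down to just 5. So r1c4=5.
Step 25. [r1c8∈{6}] r1c8's peers cover all but 6, so r1c8=6.
Step 26. [r5c4∈{7}] only 7 remains possible at r5c4. So r5c4=7.
Step 27. [r9c8∈{7}] only 7 remains possible at r9c8 ⇒ r9c8=7.
Step 28. [r1c6∈{2}] r1c6 is down to just 2, so r1c6=2.
Step 29. [r4c9∈{2}] nothing but 2 survives at r4c9 ⇒ r4c9=2.
Step 30. [r5c5∈{2}] r5c5 is down to just 2, so r5c5=2.
Step 31. [r5c7∈{5}] r5c7 has the single candidate 5. So r5c7=5.
Step 32. [r6c4∈{3}] nothing but 3 survives at r6c4. So r6c4=3.
Step 33. [r3c3∈{1}] r3c3 has the single candidate 1, so r3c3=1.
Step 34. [r9c1∈{3}] only 3 remains possible at r9c1. So r9c1=3.

Answer: 4 3 9 5 1 2 7 6 8 / 8 2 5 9 6 7 4 3 1 / 7 6 1 8 3 4 2 5 9 / 5 7 6 4 9 1 3 8 2 / 9 1 3 7 2 8 5 4 6 / 2 8 4 3 5 6 1 9 7 / 1 9 7 6 4 5 8 2 3 / 6 4 8 2 7 3 9 1 5 / 3 5 2 1 8 9 6 7 4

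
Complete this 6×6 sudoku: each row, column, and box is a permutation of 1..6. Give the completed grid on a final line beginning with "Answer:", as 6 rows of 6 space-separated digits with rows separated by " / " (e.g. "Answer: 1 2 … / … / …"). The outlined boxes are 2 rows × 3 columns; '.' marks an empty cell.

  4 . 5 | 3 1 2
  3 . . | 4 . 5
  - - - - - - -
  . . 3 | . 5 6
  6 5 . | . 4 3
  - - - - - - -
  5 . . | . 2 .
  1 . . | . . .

Step 1. [r3c2∈{1,2,4}] across row 3, 4 lands solely at r3c2 ⇒ r3c2=4.
Step 2. [r1c2∈{6}] r1c2's peers cover all but 6, so r1c2=6.
Step 3. [r3c4∈{1,2}] in row 3, 1 fits only at r3c4 ⇒ r3c4=1.
Step 4. [r5c4∈{6}] r5c4 has the single candidate 6. So r5c4=6.
Step 5. [r6c6∈{4}] nothing but 4 survives at r6c6, so r6c6=4.
Step 6. [r4c3∈{1,2}] row 4 places 1 nowhere but r4c3. So r4c3=1.
Step 7. [r2c3∈{2}] r2c3 has the single candidate 2. So r2c3=2.
Step 8. [r6c2∈{2,3}] row 6 places 2 nowhere but r6c2 ⇒ r6c2=2.
Step 9. [r2c2∈{1}] nothing but 1 survives at r2c2, so r2c2=1.
Step 10. [r5c6∈{1}] r5c6's peers cover all but 1. So r5c6=1.
Step 11. [r2c5∈{6}] only 6 remains possible at r2c5, so r2c5=6.
Step 12. [r6c3∈{6}] nothing but 6 survives at r6c3 ⇒ r6c3=6.
Step 13. [r5c3∈{4}] r5c3 is down to just 4 ⇒ r5c3=4.
Step 14. [r5c2∈{3}] only 3 remains possible at r5c2, so r5c2=3.
Step 15. [r6c4∈{5}] r6c4 is down to just 5 ⇒ r6c4=5.
Step 16. [r3c1∈{2}] r3c1's peers cover all but 2. So r3c1=2.
Step 17. [r6c5∈{3}] only 3 remains possible at r6c5, so r6c5=3.
Step 18. [r4c4∈{2}] only 2 remains possible at r4c4. So r4c4=2.

Answer: 4 6 5 3 1 2 / 3 1 2 4 6 5 / 2 4 3 1 5 6 / 6 5 1 2 4 3 / 5 3 4 6 2 1 / 1 2 6 5 3 4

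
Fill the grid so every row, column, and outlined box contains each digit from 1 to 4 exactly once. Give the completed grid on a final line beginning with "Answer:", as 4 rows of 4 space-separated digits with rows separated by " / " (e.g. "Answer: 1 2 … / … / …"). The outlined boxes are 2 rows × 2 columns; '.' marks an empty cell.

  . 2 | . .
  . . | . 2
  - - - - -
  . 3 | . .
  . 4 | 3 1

Step 1. [r3c1∈{1,2}] r3c1 is the only open cell in row 3 admitting 1 ⇒ r3c1=1.
Step 2. [r1c4∈{3,4}] in col 4, 3 fits only at r1c4 ⇒ r1c4=3.
Step 3. [r1c1∈{4}] nothing but 4 survives at r1c1. So r1c1=4.
Step 4. [r2c3∈{1,4}] 4 has one home in row 2: r2c3 ⇒ r2c3=4.
Step 5. [r2c2∈{1}] r2c2 is down to just 1. So r2c2=1.
Step 6. [r3c3∈{2}] nothing but 2 survives at r3c3, so r3c3=2.
Step 7. [r3c4∈{4}] only 4 remains possible at r3c4 ⇒ r3c4=4.
Step 8. [r1c3∈{1}] r1c3 is down to just 1. So r1c3=1.
Step 9. [r2c1∈{3}] nothing but 3 survives at r2c1 ⇒ r2c1=3.
Step 10. [r4c1∈{2}] r4c1 has the single candidate 2, so r4c1=2.

Answer: 4 2 1 3 / 3 1 4 2 / 1 3 2 4 / 2 4 3 1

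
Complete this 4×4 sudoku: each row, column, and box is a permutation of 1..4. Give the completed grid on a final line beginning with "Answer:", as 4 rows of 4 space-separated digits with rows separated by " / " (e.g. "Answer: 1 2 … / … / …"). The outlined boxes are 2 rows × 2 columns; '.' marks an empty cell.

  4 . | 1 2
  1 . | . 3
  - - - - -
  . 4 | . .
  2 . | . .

Step 1. [r4c2∈{1,3}] across col 2, 1 lands solely at r4c2. So r4c2=1.
Step 2. [r4c3∈{3,4}] row 4 places 3 nowhere but r4c3. So r4c3=3.
Step 3. [r2c2∈{2}] r2c2 is down to just 2, so r2c2=2.
Step 4. [r1c2∈{3}] r1c2 is down to just 3 ⇒ r1c2=3.
Step 5. [r4c4∈{4}] nothing but 4 survives at r4c4. So r4c4=4.
Step 6. [r3c1∈{3}] r3c1 has the single candidate 3. So r3c1=3.
Step 7. [r2c3∈{4}] nothing but 4 survives at r2c3 ⇒ r2c3=4.
Step 8. [r3c4∈{1}] r3c4 is down to just 1. So r3c4=1.
Step 9. [r3c3∈{2}] r3c3's peers cover all but 2. So r3c3=2.

Answer: 4 3 1 2 / 1 2 4 3 / 3 4 2 1 / 2 1 3 4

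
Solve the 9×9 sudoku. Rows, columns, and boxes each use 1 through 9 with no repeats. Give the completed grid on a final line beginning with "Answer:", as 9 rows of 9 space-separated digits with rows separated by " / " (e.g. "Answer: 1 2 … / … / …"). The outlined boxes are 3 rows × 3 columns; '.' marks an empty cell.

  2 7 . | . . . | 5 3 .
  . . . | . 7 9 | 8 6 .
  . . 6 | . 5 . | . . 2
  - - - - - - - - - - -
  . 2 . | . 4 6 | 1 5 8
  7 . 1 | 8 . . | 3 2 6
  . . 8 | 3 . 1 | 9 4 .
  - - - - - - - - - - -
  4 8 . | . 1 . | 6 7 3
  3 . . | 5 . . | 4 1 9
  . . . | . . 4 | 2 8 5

Step 1. [r1c3∈{4,9}] row 1 places 9 nowhere but r1c3 ⇒ r1c3=9.
Step 2. [r2c3∈{3,4,5}] col 3 places 4 nowhere but r2c3. So r2c3=4.
Step 3. [r7c6∈{2}] r7c6 has the single candidate 2 ⇒ r7c6=2.
Step 4. [r2c9∈{1}] nothing but 1 survives at r2c9 ⇒ r2c9=1.
Step 5. [r8c2∈{6}] only 6 remains possible at r8c2, so r8c2=6.
Step 6. [r8c6∈{7,8}] col 6 places 7 nowhere but r8c6. So r8c6=7.
Step 7. [r7c4∈{9}] r7c4's peers cover all but 9, so r7c4=9.
Step 8. [r1c4∈{1,4,6}] 1 has one home in row 1: r1c4 ⇒ r1c4=1.
Step 9. [r6c2∈{5}] r6c2 has the single candidate 5. So r6c2=5.
Step 10. [r4c1∈{9}] r4c1's peers cover all but 9 ⇒ r4c1=9.
Step 11. [r1c6∈{8}] nothing but 8 survives at r1c6, so r1c6=8.
Step 12. [r9c1∈{1}] only 1 remains possible at r9c1, so r9c1=1.
Step 13. [r9c4∈{6}] only 6 remains possible at r9c4. So r9c4=6.
Step 14. [r3c6∈{3}] nothing but 3 survives at r3c6. So r3c6=3.
Step 15. [r6c9∈{7}] only 7 remains possible at r6c9 ⇒ r6c9=7.
Step 16. [r5c2∈{4}] only 4 remains possible at r5c2, so r5c2=4.
Step 17. [r5c6∈{5}] r5c6's peers cover all but 5, so r5c6=5.
Step 18. [r2c1∈{5}] only 5 remains possible at r2c1, so r2c1=5.
Step 19. [r1c9∈{4}] r1c9 is down to just 4. So r1c9=4.
Step 20. [r2c2∈{3}] r2c2 is down to just 3 ⇒ r2c2=3.
Step 21. [r6c1∈{6}] nothing but 6 survives at r6c1. So r6c1=6.
Step 22. [r9c3∈{7}] only 7 remains possible at r9c3, so r9c3=7.
Step 23. [r3c1∈{8}] r3c1 has the single candidate 8 ⇒ r3c1=8.
Step 24. [r5c5∈{9}] nothing but 9 survives at r5c5 ⇒ r5c5=9.
Step 25. [r9c5∈{3}] r9c5's peers cover all but 3 ⇒ r9c5=3.
Step 26. [r8c3∈{2}] only 2 remains possible at r8c3 ⇒ r8c3=2.
Step 27. [r3c2∈{1}] only 1 remains possible at r3c2 ⇒ r3c2=1.
Step 28. [r1c5∈{6}] only 6 remains possible at r1c5 ⇒ r1c5=6.
Step 29. [r9c2∈{9}] r9c2's peers cover all but 9 ⇒ r9c2=9.
Step 30. [r7c3∈{5}] r7c3's peers cover all but 5 ⇒ r7c3=5.
Step 31. [r4c3∈{3}] r4c3 is down to just 3 ⇒ r4c3=3.
Step 32. [r3c7∈{7}] r3c7's peers cover all but 7, so r3c7=7.
Step 33. [r3c4∈{4}] r3c4's peers cover all but 4. So r3c4=4.
Step 34. [r3c8∈{9}] only 9 remains possible at r3c8. So r3c8=9.
Step 35. [r8c5∈{8}] r8c5 is down to just 8, so r8c5=8.
Step 36. [r4c4∈{7}] r4c4's peers cover all but 7. So r4c4=7.
Step 37. [r6c5∈{2}] r6c5's peers cover all but 2 ⇒ r6c5=2.
Step 38. [r2c4∈{2}] r2c4's peers cover all but 2 ⇒ r2c4=2.

Answer: 2 7 9 1 6 8 5 3 4 / 5 3 4 2 7 9 8 6 1 / 8 1 6 4 5 3 7 9 2 / 9 2 3 7 4 6 1 5 8 / 7 4 1 8 9 5 3 2 6 / 6 5 8 3 2 1 9 4 7 / 4 8 5 9 1 2 6 7 3 / 3 6 2 5 8 7 4 1 9 / 1 9 7 6 3 4 2 8 5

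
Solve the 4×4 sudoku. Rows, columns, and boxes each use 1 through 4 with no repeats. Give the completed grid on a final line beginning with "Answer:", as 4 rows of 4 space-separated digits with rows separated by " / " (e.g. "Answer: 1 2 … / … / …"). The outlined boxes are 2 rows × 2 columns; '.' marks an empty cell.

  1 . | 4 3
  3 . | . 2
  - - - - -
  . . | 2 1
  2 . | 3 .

Step 1. [r2c2∈{4}] r2c2 has the single candidate 4, so r2c2=4.
Step 2. [r4c2∈{1}] r4c2's peers cover all but 1, so r4c2=1.
Step 3. [r1c2∈{2}] r1c2 has the single candidate 2. So r1c2=2.
Step 4. [r4c4∈{4}] only 4 remains possible at r4c4. So r4c4=4.
Step 5. [r3c1∈{4}] r3c1's peers cover all but 4. So r3c1=4.
Step 6. [r2c3∈{1}] r2c3's peers cover all but 1 ⇒ r2c3=1.
Step 7. [r3c2∈{3}] r3c2's peers cover all but 3. So r3c2=3.

Answer: 1 2 4 3 / 3 4 1 2 / 4 3 2 1 / 2 1 3 4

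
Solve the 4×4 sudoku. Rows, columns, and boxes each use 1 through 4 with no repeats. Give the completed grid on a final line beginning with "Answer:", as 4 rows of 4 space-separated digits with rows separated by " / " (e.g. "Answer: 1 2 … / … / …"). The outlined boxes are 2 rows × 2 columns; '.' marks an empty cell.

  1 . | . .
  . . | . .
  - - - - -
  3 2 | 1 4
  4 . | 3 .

Step 1. [r4c4∈{2}] r4c4 has the single candidate 2. So r4c4=2.
Step 2. [r1c4∈{3}] r1c4 has the single candidate 3 ⇒ r1c4=3.
Step 3. [r1c3∈{2,4}] in row 1, 2 fits only at r1c3, so r1c3=2.
Step 4. [r1c2∈{4}] r1c2's peers cover all but 4 ⇒ r1c2=4.
Step 5. [r2c4∈{1}] only 1 remains possible at r2c4, so r2c4=1.
Step 6. [r2c2∈{3}] r2c2 is down to just 3, so r2c2=3.
Step 7. [r2c1∈{2}] nothing but 2 survives at r2c1, so r2c1=2.
Step 8. [r4c2∈{1}] nothing but 1 survives at r4c2, so r4c2=1.
Step 9. [r2c3∈{4}] r2c3 is down to just 4 ⇒ r2c3=4.

Answer: 1 4 2 3 / 2 3 4 1 / 3 2 1 4 / 4 1 3 2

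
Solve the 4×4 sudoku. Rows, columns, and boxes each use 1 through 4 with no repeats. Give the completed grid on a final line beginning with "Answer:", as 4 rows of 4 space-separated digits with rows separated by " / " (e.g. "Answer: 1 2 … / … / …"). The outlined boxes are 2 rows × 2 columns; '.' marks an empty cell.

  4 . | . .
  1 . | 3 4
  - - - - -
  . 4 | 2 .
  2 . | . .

Step 1. [r3c4∈{1,3}] row 3 places 1 nowhere but r3c4 ⇒ r3c4=1.
Step 2. [r1c2∈{2,3}] r1c2 is the only open cell in row 1 admitting 3 ⇒ r1c2=3.
Step 3. [r1c3∈{1}] r1c3 has the single candidate 1, so r1c3=1.
Step 4. [r4c4∈{3}] only 3 remains possible at r4c4, so r4c4=3.
Step 5. [r2c2∈{2}] only 2 remains possible at r2c2, so r2c2=2.
Step 6. [r4c3∈{4}] nothing but 4 survives at r4c3. So r4c3=4.
Step 7. [r4c2∈{1}] nothing but 1 survives at r4c2, so r4c2=1.
Step 8. [r3c1∈{3}] r3c1 has the single candidate 3 ⇒ r3c1=3.
Step 9. [r1c4∈{2}] only 2 remains possible at r1c4. So r1c4=2.

Answer: 4 3 1 2 / 1 2 3 4 / 3 4 2 1 / 2 1 4 3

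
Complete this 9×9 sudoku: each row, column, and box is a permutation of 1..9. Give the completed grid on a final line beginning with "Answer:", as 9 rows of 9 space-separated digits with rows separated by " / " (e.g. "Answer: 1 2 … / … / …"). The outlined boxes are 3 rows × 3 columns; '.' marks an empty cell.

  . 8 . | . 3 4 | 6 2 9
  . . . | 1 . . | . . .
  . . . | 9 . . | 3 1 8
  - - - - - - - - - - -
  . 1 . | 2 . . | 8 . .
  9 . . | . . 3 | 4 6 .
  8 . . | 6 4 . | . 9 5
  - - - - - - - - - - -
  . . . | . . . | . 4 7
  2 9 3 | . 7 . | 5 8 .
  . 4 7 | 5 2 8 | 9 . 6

Step 1. [r6c3∈{2}] r6c3's peers cover all but 2, so r6c3=2.
Step 2. [r5c3∈{5}] nothing but 5 survives at r5c3. So r5c3=5.
Step 3. [r1c1∈{1,5,7}] in row 1, 5 fits only at r1c1 ⇒ r1c1=5.
Step 4. [r5c2∈{7}] nothing but 7 survives at r5c2. So r5c2=7.
Step 5. [r8c6∈{1,6}] r8c6 is the only open cell in row 8 admitting 6, so r8c6=6.
Step 6. [r2c7∈{7}] r2c7 has the single candidate 7. So r2c7=7.
Step 7. [r6c6∈{1,7}] in row 6, 7 fits only at r6c6. So r6c6=7.
Step 8. [r7c6∈{1,9}] across col 6, 1 lands solely at r7c6, so r7c6=1.
Step 9. [r7c1∈{6}] r7c1 has the single candidate 6 ⇒ r7c1=6.
Step 10. [r4c3∈{4,6}] row 4 places 6 nowhere but r4c3 ⇒ r4c3=6.
Step 11. [r2c5∈{5,6,8}] across row 2, 8 lands solely at r2c5. So r2c5=8.
Step 12. [r2c2∈{2,3,6}] 6 has one home in row 2: r2c2, so r2c2=6.
Step 13. [r4c1∈{3,4}] across row 4, 4 lands solely at r4c1 ⇒ r4c1=4.
Step 14. [r2c6∈{2,5}] across row 2, 2 lands solely at r2c6, so r2c6=2.
Step 15. [r3c6∈{5}] r3c6 has the single candidate 5 ⇒ r3c6=5.
Step 16. [r2c3∈{4,9}] in row 2, 9 fits only at r2c3. So r2c3=9.
Step 17. [r4c6∈{9}] r4c6 has the single candidate 9 ⇒ r4c6=9.
Step 18. [r4c8∈{3,7}] 7 has one home in row 4: r4c8 ⇒ r4c8=7.
Step 19. [r5c5∈{1}] only 1 remains possible at r5c5. So r5c5=1.
Step 20. [r3c5∈{6}] only 6 remains possible at r3c5 ⇒ r3c5=6.
Step 21. [r3c2∈{2}] r3c2 has the single candidate 2 ⇒ r3c2=2.
Step 22. [r8c4∈{4}] r8c4 is down to just 4, so r8c4=4.
Step 23. [r1c4∈{7}] only 7 remains possible at r1c4, so r1c4=7.
Step 24. [r6c2∈{3}] r6c2's peers cover all but 3, so r6c2=3.
Step 25. [r4c9∈{3}] r4c9 is down to just 3 ⇒ r4c9=3.
Step 26. [r1c3∈{1}] r1c3 has the single candidate 1. So r1c3=1.
Step 27. [r4c5∈{5}] nothing but 5 survives at r4c5, so r4c5=5.
Step 28. [r7c5∈{9}] r7c5's peers cover all but 9, so r7c5=9.
Step 29. [r5c4∈{8}] r5c4 has the single candidate 8. So r5c4=8.
Step 30. [r3c3∈{4}] only 4 remains possible at r3c3 ⇒ r3c3=4.
Step 31. [r7c2∈{5}] r7c2's peers cover all but 5 ⇒ r7c2=5.
Step 32. [r2c1∈{3}] r2c1 has the single candidate 3. So r2c1=3.
Step 33. [r6c7∈{1}] r6c7 is down to just 1, so r6c7=1.
Step 34. [r5c9∈{2}] r5c9 has the single candidate 2, so r5c9=2.
Step 35. [r7c4∈{3}] nothing but 3 survives at r7c4. So r7c4=3.
Step 36. [r3c1∈{7}] r3c1 has the single candidate 7, so r3c1=7.
Step 37. [r2c9∈{4}] r2c9 has the single candidate 4 ⇒ r2c9=4.
Step 38. [r9c8∈{3}] nothing but 3 survives at r9c8. So r9c8=3.
Step 39. [r9c1∈{1}] only 1 remains possible at r9c1. So r9c1=1.
Step 40. [r7c7∈{2}] only 2 remains possible at r7c7 ⇒ r7c7=2.
Step 41. [r2c8∈{5}] r2c8's peers cover all but 5. So r2c8=5.
Step 42. [r7c3∈{8}] r7c3 is down to just 8, so r7c3=8.
Step 43. [r8c9∈{1}] r8c9's peers cover all but 1, so r8c9=1.

Answer: 5 8 1 7 3 4 6 2 9 / 3 6 9 1 8 2 7 5 4 / 7 2 4 9 6 5 3 1 8 / 4 1 6 2 5 9 8 7 3 / 9 7 5 8 1 3 4 6 2 / 8 3 2 6 4 7 1 9 5 / 6 5 8 3 9 1 2 4 7 / 2 9 3 4 7 6 5 8 1 / 1 4 7 5 2 8 9 3 6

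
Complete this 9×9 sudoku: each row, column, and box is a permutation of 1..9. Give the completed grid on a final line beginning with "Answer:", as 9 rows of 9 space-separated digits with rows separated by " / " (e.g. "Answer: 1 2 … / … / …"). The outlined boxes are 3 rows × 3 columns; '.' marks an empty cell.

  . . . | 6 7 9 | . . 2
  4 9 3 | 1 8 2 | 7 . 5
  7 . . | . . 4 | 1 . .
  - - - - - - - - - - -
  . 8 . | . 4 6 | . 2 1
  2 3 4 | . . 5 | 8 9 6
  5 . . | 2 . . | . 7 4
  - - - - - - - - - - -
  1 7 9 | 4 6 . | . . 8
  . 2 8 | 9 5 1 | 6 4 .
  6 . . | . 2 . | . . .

Step 1. [r6c7∈{3}] r6c7 has the single candidate 3, so r6c7=3.
Step 2. [r1c8∈{3,8}] r1c8 is the only open cell in row 1 admitting 3, so r1c8=3.
Step 3. [r9c3∈{5}] r9c3 is down to just 5 ⇒ r9c3=5.
Step 4. [r9c6∈{3,7,8}] across col 6, 7 lands solely at r9c6, so r9c6=7.
Step 5. [r4c4∈{3,7}] row 4 places 3 nowhere but r4c4, so r4c4=3.
Step 6. [r1c2∈{1,5}] in row 1, 5 fits only at r1c2. So r1c2=5.
Step 7. [r3c2∈{6}] only 6 remains possible at r3c2 ⇒ r3c2=6.
Step 8. [r9c9∈{3,9}] r9c9 is the only open cell in row 9 admitting 3, so r9c9=3.
Step 9. [r6c2∈{1}] only 1 remains possible at r6c2 ⇒ r6c2=1.
Step 10. [r4c7∈{5}] nothing but 5 survives at r4c7. So r4c7=5.
Step 11. [r8c1∈{3}] r8c1 has the single candidate 3 ⇒ r8c1=3.
Step 12. [r3c4∈{5}] r3c4 has the single candidate 5, so r3c4=5.
Step 13. [r9c8∈{1}] nothing but 1 survives at r9c8, so r9c8=1.
Step 14. [r6c5∈{9}] only 9 remains possible at r6c5, so r6c5=9.
Step 15. [r8c9∈{7}] r8c9 is down to just 7. So r8c9=7.
Step 16. [r6c3∈{6}] r6c3 is down to just 6, so r6c3=6.
Step 17. [r4c1∈{9}] r4c1 is down to just 9. So r4c1=9.
Step 18. [r1c1∈{8}] r1c1 is down to just 8, so r1c1=8.
Step 19. [r3c8∈{8}] only 8 remains possible at r3c8. So r3c8=8.
Step 20. [r5c5∈{1}] r5c5's peers cover all but 1 ⇒ r5c5=1.
Step 21. [r9c2∈{4}] r9c2's peers cover all but 4 ⇒ r9c2=4.
Step 22. [r7c6∈{3}] only 3 remains possible at r7c6. So r7c6=3.
Step 23. [r6c6∈{8}] only 8 remains possible at r6c6 ⇒ r6c6=8.
Step 24. [r3c5∈{3}] only 3 remains possible at r3c5, so r3c5=3.
Step 25. [r2c8∈{6}] only 6 remains possible at r2c8. So r2c8=6.
Step 26. [r7c7∈{2}] only 2 remains possible at r7c7, so r7c7=2.
Step 27. [r3c3∈{2}] r3c3 is down to just 2. So r3c3=2.
Step 28. [r1c3∈{1}] only 1 remains possible at r1c3 ⇒ r1c3=1.
Step 29. [r3c9∈{9}] r3c9's peers cover all but 9, so r3c9=9.
Step 30. [r1c7∈{4}] only 4 remains possible at r1c7. So r1c7=4.
Step 31. [r9c4∈{8}] nothing but 8 survives at r9c4, so r9c4=8.
Step 32. [r4c3∈{7}] r4c3's peers cover all but 7 ⇒ r4c3=7.
Step 33. [r7c8∈{5}] r7c8's peers cover all but 5, so r7c8=5.
Step 34. [r5c4∈{7}] r5c4 is down to just 7. So r5c4=7.
Step 35. [r9c7∈{9}] r9c7's peers cover all but 9 ⇒ r9c7=9.

Answer: 8 5 1 6 7 9 4 3 2 / 4 9 3 1 8 2 7 6 5 / 7 6 2 5 3 4 1 8 9 / 9 8 7 3 4 6 5 2 1 / 2 3 4 7 1 5 8 9 6 / 5 1 6 2 9 8 3 7 4 / 1 7 9 4 6 3 2 5 8 / 3 2 8 9 5 1 6 4 7 / 6 4 5 8 2 7 9 1 3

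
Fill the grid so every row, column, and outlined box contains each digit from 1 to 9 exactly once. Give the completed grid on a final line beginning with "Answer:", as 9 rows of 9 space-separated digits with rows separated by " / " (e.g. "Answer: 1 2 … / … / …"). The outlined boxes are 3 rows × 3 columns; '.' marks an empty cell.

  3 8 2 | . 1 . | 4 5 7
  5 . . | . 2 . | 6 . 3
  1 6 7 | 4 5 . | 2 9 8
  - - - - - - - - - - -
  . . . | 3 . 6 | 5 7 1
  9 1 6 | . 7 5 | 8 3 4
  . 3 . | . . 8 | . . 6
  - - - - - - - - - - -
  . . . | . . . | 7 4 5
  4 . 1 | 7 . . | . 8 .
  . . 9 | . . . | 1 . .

Step 1. [r7c2∈{2}] r7c2 has the single candidate 2, so r7c2=2.
Step 2. [r8c5∈{3,6,9}] in row 8, 6 fits only at r8c5, so r8c5=6.
Step 3. [r1c6∈{9}] r1c6's peers cover all but 9, so r1c6=9.
Step 4. [r4c5∈{4,9}] r4c5 is the only open cell in row 4 admitting 9. So r4c5=9.
Step 5. [r9c9∈{2}] nothing but 2 survives at r9c9, so r9c9=2.
Step 6. [r7c3∈{3,8}] in col 3, 3 fits only at r7c3. So r7c3=3.
Step 7. [r7c5∈{8}] r7c5's peers cover all but 8 ⇒ r7c5=8.
Step 8. [r2c3∈{4}] r2c3's peers cover all but 4. So r2c3=4.
Step 9. [r9c1∈{6,7,8}] 8 has one home in row 9: r9c1. So r9c1=8.
Step 10. [r9c5∈{3,4}] in col 5, 3 fits only at r9c5. So r9c5=3.
Step 11. [r6c4∈{1,2}] in row 6, 1 fits only at r6c4 ⇒ r6c4=1.
Step 12. [r9c2∈{5,7}] in row 9, 7 fits only at r9c2. So r9c2=7.
Step 13. [r4c1∈{2}] r4c1 is down to just 2 ⇒ r4c1=2.
Step 14. [r8c9∈{9}] only 9 remains possible at r8c9. So r8c9=9.
Step 15. [r5c4∈{2}] only 2 remains possible at r5c4. So r5c4=2.
Step 16. [r3c6∈{3}] only 3 remains possible at r3c6, so r3c6=3.
Step 17. [r8c2∈{5}] nothing but 5 survives at r8c2. So r8c2=5.
Step 18. [r4c3∈{8}] r4c3 is down to just 8, so r4c3=8.
Step 19. [r2c4∈{8}] nothing but 8 survives at r2c4 ⇒ r2c4=8.
Step 20. [r2c2∈{9}] nothing but 9 survives at r2c2. So r2c2=9.
Step 21. [r8c6∈{2}] r8c6 has the single candidate 2. So r8c6=2.
Step 22. [r6c7∈{9}] r6c7's peers cover all but 9. So r6c7=9.
Step 23. [r6c1∈{7}] only 7 remains possible at r6c1 ⇒ r6c1=7.
Step 24. [r9c6∈{4}] only 4 remains possible at r9c6. So r9c6=4.
Step 25. [r7c4∈{9}] r7c4 is down to just 9 ⇒ r7c4=9.
Step 26. [r6c3∈{5}] r6c3 has the single candidate 5. So r6c3=5.
Step 27. [r4c2∈{4}] only 4 remains possible at r4c2, so r4c2=4.
Step 28. [r6c5∈{4}] r6c5 is down to just 4. So r6c5=4.
Step 29. [r1c4∈{6}] nothing but 6 survives at r1c4, so r1c4=6.
Step 30. [r7c6∈{1}] r7c6's peers cover all but 1 ⇒ r7c6=1.
Step 31. [r8c7∈{3}] r8c7 has the single candidate 3 ⇒ r8c7=3.
Step 32. [r2c8∈{1}] r2c8 is down to just 1 ⇒ r2c8=1.
Step 33. [r2c6∈{7}] r2c6 has the single candidate 7 ⇒ r2c6=7.
Step 34. [r6c8∈{2}] r6c8 has the single candidate 2. So r6c8=2.
Step 35. [r7c1∈{6}] r7c1's peers cover all but 6 ⇒ r7c1=6.
Step 36. [r9c8∈{6}] nothing but 6 survives at r9c8, so r9c8=6.
Step 37. [r9c4∈{5}] r9c4's peers cover all but 5 ⇒ r9c4=5.

Answer: 3 8 2 6 1 9 4 5 7 / 5 9 4 8 2 7 6 1 3 / 1 6 7 4 5 3 2 9 8 / 2 4 8 3 9 6 5 7 1 / 9 1 6 2 7 5 8 3 4 / 7 3 5 1 4 8 9 2 6 / 6 2 3 9 8 1 7 4 5 / 4 5 1 7 6 2 3 8 9 / 8 7 9 5 3 4 1 6 2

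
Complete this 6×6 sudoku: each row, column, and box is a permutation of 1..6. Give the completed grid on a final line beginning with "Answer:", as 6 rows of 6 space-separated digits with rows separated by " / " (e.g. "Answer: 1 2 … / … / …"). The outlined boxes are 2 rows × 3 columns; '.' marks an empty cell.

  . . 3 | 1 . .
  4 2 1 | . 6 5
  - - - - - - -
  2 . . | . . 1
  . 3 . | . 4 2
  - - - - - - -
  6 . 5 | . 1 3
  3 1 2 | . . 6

Step 1. [r4c3∈{6}] r4c3 is down to just 6. So r4c3=6.
Step 2. [r4c4∈{5}] r4c4's peers cover all but 5. So r4c4=5.
Step 3. [r5c2∈{4}] only 4 remains possible at r5c2 ⇒ r5c2=4.
Step 4. [r1c1∈{5}] nothing but 5 survives at r1c1 ⇒ r1c1=5.
Step 5. [r3c5∈{3}] r3c5 has the single candidate 3, so r3c5=3.
Step 6. [r4c1∈{1}] nothing but 1 survives at r4c1 ⇒ r4c1=1.
Step 7. [r6c4∈{4}] r6c4's peers cover all but 4, so r6c4=4.
Step 8. [r3c3∈{4}] nothing but 4 survives at r3c3 ⇒ r3c3=4.
Step 9. [r1c6∈{4}] nothing but 4 survives at r1c6, so r1c6=4.
Step 10. [r2c4∈{3}] r2c4 is down to just 3 ⇒ r2c4=3.
Step 11. [r3c4∈{6}] r3c4 has the single candidate 6, so r3c4=6.
Step 12. [r1c5∈{2}] nothing but 2 survives at r1c5. So r1c5=2.
Step 13. [r6c5∈{5}] r6c5's peers cover all but 5. So r6c5=5.
Step 14. [r5c4∈{2}] only 2 remains possible at r5c4. So r5c4=2.
Step 15. [r3c2∈{5}] nothing but 5 survives at r3c2, so r3c2=5.
Step 16. [r1c2∈{6}] r1c2's peers cover all but 6. So r1c2=6.

Answer: 5 6 3 1 2 4 / 4 2 1 3 6 5 / 2 5 4 6 3 1 / 1 3 6 5 4 2 / 6 4 5 2 1 3 / 3 1 2 4 5 6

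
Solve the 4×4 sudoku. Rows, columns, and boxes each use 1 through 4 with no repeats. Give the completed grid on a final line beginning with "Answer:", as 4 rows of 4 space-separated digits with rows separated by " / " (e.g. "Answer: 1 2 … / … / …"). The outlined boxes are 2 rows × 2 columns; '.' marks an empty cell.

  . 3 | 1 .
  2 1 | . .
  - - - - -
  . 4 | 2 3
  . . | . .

Step 1. [r2c4∈{4}] r2c4 has the single candidate 4, so r2c4=4.
Step 2. [r4c4∈{1}] r4c4's peers cover all but 1. So r4c4=1.
Step 3. [r4c3∈{4}] nothing but 4 survives at r4c3 ⇒ r4c3=4.
Step 4. [r4c2∈{2}] only 2 remains possible at r4c2 ⇒ r4c2=2.
Step 5. [r3c1∈{1}] only 1 remains possible at r3c1. So r3c1=1.
Step 6. [r4c1∈{3}] nothing but 3 survives at r4c1. So r4c1=3.
Step 7. [r2c3∈{3}] nothing but 3 survives at r2c3, so r2c3=3.
Step 8. [r1c4∈{2}] r1c4's peers cover all but 2. So r1c4=2.
Step 9. [r1c1∈{4}] nothing but 4 survives at r1c1 ⇒ r1c1=4.

Answer: 4 3 1 2 / 2 1 3 4 / 1 4 2 3 / 3 2 4 1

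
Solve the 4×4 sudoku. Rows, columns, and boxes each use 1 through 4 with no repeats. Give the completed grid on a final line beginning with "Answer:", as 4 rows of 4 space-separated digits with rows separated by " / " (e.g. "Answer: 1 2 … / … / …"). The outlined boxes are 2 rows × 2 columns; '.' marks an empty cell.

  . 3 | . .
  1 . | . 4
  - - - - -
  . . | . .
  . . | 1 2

Step 1. [r2c2∈{2}] nothing but 2 survives at r2c2 ⇒ r2c2=2.
Step 2. [r4c2∈{4}] nothing but 4 survives at r4c2. So r4c2=4.
Step 3. [r3c4∈{3}] r3c4's peers cover all but 3. So r3c4=3.
Step 4. [r4c1∈{3}] r4c1 is down to just 3, so r4c1=3.
Step 5. [r1c4∈{1}] r1c4's peers cover all but 1 ⇒ r1c4=1.
Step 6. [r2c3∈{3}] only 3 remains possible at r2c3, so r2c3=3.
Step 7. [r3c2∈{1}] r3c2's peers cover all but 1, so r3c2=1.
Step 8. [r1c3∈{2}] r1c3's peers cover all but 2, so r1c3=2.
Step 9. [r3c3∈{4}] only 4 remains possible at r3c3, so r3c3=4.
Step 10. [r1c1∈{4}] nothing but 4 survives at r1c1 ⇒ r1c1=4.
Step 11. [r3c1∈{2}] only 2 remains possible at r3c1 ⇒ r3c1=2.

Answer: 4 3 2 1 / 1 2 3 4 / 2 1 4 3 / 3 4 1 2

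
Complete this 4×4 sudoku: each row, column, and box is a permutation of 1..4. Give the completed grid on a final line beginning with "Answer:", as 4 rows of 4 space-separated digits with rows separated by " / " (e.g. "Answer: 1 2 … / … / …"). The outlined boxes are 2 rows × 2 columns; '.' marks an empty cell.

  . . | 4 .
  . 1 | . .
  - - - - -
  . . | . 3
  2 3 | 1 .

Step 1. [r2c4∈{2}] r2c4 is down to just 2, so r2c4=2.
Step 2. [r2c1∈{3,4}] 4 has one home in row 2: r2c1, so r2c1=4.
Step 3. [r1c4∈{1}] r1c4 has the single candidate 1. So r1c4=1.
Step 4. [r3c2∈{4}] r3c2 has the single candidate 4 ⇒ r3c2=4.
Step 5. [r3c1∈{1}] r3c1 is down to just 1, so r3c1=1.
Step 6. [r4c4∈{4}] only 4 remains possible at r4c4, so r4c4=4.
Step 7. [r2c3∈{3}] only 3 remains possible at r2c3, so r2c3=3.
Step 8. [r1c1∈{3}] only 3 remains possible at r1c1 ⇒ r1c1=3.
Step 9. [r1c2∈{2}] nothing but 2 survives at r1c2 ⇒ r1c2=2.
Step 10. [r3c3∈{2}] r3c3 has the single candidate 2. So r3c3=2.

Answer: 3 2 4 1 / 4 1 3 2 / 1 4 2 3 / 2 3 1 4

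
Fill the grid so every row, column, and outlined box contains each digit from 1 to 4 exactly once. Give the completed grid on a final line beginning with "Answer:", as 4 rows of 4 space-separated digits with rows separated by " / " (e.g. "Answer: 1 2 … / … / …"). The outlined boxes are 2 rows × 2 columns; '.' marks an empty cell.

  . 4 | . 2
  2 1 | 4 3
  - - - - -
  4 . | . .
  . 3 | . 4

Step 1. [r3c3∈{1,2,3}] in row 3, 3 fits only at r3c3, so r3c3=3.
Step 2. [r4c1∈{1}] r4c1 is down to just 1 ⇒ r4c1=1.
Step 3. [r3c4∈{1}] r3c4 is down to just 1. So r3c4=1.
Step 4. [r1c1∈{3}] r1c1 has the single candidate 3 ⇒ r1c1=3.
Step 5. [r1c3∈{1}] r1c3 has the single candidate 1 ⇒ r1c3=1.
Step 6. [r3c2∈{2}] r3c2 has the single candidate 2, so r3c2=2.
Step 7. [r4c3∈{2}] r4c3's peers cover all but 2 ⇒ r4c3=2.

Answer: 3 4 1 2 / 2 1 4 3 / 4 2 3 1 / 1 3 2 4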